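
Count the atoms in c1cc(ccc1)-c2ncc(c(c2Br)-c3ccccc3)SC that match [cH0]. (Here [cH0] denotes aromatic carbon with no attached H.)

The query [cH0] means: aromatic carbon with no attached hydrogen (substituted or ring-fusion).
Check the 21 heavy atoms by environment: 1× n (aromatic, H0) → no; 6× c (aromatic, H0) → match; 11× c (aromatic, H1) → no; 1× S (H0) → no; 1× C (H3) → no; 1× Br (H0) → no.
That gives 6 matching atoms.

6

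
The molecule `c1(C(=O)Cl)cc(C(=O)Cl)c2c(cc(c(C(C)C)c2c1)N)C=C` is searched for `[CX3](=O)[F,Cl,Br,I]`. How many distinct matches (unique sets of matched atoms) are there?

[CX3](=O)[F,Cl,Br,I] is the SMARTS for an acyl halide: a carbonyl carbon bonded to a halogen.
The molecule carries 2 separate instances of an acyl chloride (-C(=O)Cl) meeting every constraint; each maps to a distinct set of atoms, giving 2 matches.

2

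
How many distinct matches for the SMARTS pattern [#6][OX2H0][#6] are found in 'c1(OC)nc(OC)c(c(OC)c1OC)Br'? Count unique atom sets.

4

[#6][OX2H0][#6] is the SMARTS for an ether: an aliphatic oxygen bridging two carbons with no H on the oxygen.
The molecule carries 4 separate instances of a methoxy ether (-OCH3) meeting every constraint; each maps to a distinct set of atoms, giving 4 matches.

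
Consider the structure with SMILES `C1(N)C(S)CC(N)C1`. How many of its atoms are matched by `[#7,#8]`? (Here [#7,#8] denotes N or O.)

2

The query [#7,#8] means: nitrogen or oxygen (comma = OR).
Check the 8 heavy atoms by environment: 5× C → no; 1× S → no; 2× N → match.
That gives 2 matching atoms.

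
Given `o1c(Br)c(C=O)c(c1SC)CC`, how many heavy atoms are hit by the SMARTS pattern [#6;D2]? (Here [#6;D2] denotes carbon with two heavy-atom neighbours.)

2

The query [#6;D2] means: any carbon bonded to exactly two heavy atoms.
Check the 12 heavy atoms by environment: 1× o (aromatic, D2) → no; 4× c (aromatic, D3) → no; 1× S (D2) → no; 2× C (D1) → no; 1× Br (D1) → no; 2× C (D2) → match; 1× O (D1) → no.
That gives 2 matching atoms.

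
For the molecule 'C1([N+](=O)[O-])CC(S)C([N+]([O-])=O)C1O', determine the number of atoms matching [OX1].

4

The query [OX1] means: aliphatic oxygen with one total connection — typically a carbonyl =O or an oxide.
Check the 13 heavy atoms by environment: 5× C (X4) → no; 2× N (charge +1, X3) → no; 2× O (charge -1, X1) → match; 2× O (X1) → match; 1× O (X2) → no; 1× S (X2) → no.
Summing the matching environments: 2 + 2 = 4 matching atoms.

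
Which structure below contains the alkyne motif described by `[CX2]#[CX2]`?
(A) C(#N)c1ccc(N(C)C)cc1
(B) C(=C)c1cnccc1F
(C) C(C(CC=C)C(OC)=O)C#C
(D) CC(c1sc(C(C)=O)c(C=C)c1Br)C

C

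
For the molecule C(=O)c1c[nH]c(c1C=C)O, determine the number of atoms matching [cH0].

3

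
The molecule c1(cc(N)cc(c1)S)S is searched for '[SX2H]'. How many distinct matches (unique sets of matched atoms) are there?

2

[SX2H] is the SMARTS for a thiol: an aliphatic sulfur with two connections, one being H.
The molecule carries 2 separate instances of a thiol (-SH) meeting every constraint; each maps to a distinct set of atoms, giving 2 matches.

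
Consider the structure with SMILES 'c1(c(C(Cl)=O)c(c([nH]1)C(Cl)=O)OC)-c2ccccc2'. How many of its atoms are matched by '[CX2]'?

0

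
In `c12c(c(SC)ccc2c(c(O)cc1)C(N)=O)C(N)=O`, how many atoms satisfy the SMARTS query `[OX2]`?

1

The query [OX2] means: aliphatic oxygen with two total connections — ether, hydroxyl, or ester single-bond O.
Check the 19 heavy atoms by environment: 10× c (aromatic, X3) → no; 1× S (X2) → no; 1× C (X4) → no; 2× C (X3) → no; 2× O (X1) → no; 2× N (X3) → no; 1× O (X2) → match.
That gives 1 matching atom.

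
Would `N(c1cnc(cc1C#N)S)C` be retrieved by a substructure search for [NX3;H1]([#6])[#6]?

Yes

The pattern [NX3;H1]([#6])[#6] describes a trivalent nitrogen with one H, bonded to two carbons — a secondary amine.
The molecule carries an N-methylamino group (-NHCH3), whose atoms satisfy every constraint of the query, so the pattern matches.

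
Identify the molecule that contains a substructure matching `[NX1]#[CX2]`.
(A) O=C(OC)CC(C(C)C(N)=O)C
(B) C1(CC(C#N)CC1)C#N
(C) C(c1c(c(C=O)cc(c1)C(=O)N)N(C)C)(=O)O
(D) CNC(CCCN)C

B

[NX1]#[CX2] describes a nitrogen triple-bonded to a two-connected carbon (a nitrile).
(A) has a primary amide (-C(=O)NH2) but the nitrogen is NX3, not NX1.
(B) contains a nitrile (-C#N), which satisfies every atom and bond constraint.
(C) has a primary amide (-C(=O)NH2) but the nitrogen is NX3, not NX1.
(D) has a primary amino group (-NH2) but the nitrogen is NX3 (three connections), not NX1 triple-bonded.
So the answer is (B).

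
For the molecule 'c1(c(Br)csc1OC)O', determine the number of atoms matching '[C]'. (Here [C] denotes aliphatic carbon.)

1

Check the 9 heavy atoms by environment: 1× s (aromatic) → no; 4× c (aromatic) → no; 1× Br → no; 2× O → no; 1× C → match.
That gives 1 matching atom.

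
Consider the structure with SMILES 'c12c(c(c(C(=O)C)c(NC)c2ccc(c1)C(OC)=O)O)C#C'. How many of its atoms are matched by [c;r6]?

The query [c;r6] means: aromatic carbon that belongs to a six-membered ring.
Check the 22 heavy atoms by environment: 10× c (aromatic, in 6-ring) → match; 1× N (acyclic) → no; 7× C (acyclic) → no; 4× O (acyclic) → no.
That gives 10 matching atoms.

10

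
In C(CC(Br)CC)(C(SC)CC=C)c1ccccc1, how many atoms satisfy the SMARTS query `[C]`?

10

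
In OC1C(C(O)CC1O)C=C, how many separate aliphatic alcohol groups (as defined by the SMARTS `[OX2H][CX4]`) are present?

3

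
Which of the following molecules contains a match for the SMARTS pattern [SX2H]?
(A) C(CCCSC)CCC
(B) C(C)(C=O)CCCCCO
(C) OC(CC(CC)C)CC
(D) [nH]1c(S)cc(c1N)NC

[SX2H] describes an aliphatic sulfur with two connections, one being H (a thiol).
(A) has a methylthio ether (-SCH3) but the sulfur has H0 (bonded to two carbons), not H1.
(B) has a hydroxyl group (-OH) but it is an -OH, not an -SH.
(C) has a hydroxyl group (-OH) but it is an -OH, not an -SH.
(D) contains a thiol (-SH), which satisfies every atom and bond constraint.
So the answer is (D).

D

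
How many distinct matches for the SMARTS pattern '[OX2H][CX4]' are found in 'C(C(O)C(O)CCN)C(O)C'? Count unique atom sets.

3

[OX2H][CX4] is the SMARTS for an aliphatic alcohol: a hydroxyl oxygen bound to an sp3 (X4) carbon.
The molecule carries 3 separate instances of a hydroxyl group (-OH) meeting every constraint; each maps to a distinct set of atoms, giving 3 matches.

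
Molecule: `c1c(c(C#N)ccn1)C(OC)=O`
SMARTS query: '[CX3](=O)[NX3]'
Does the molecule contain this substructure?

No

The pattern [CX3](=O)[NX3] describes a carbonyl carbon bonded to a trivalent nitrogen — an amide.
The closest candidate here is a nitrile (-C#N), but the nitrile N is NX1 (triple-bonded), not NX3. No other fragment satisfies the full query, so there is no match.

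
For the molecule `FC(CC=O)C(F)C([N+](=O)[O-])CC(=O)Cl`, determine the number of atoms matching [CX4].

5

Check the 15 heavy atoms by environment: 5× C (X4) → match; 2× C (X3) → no; 3× O (X1) → no; 1× Cl (X1) → no; 2× F (X1) → no; 1× N (charge +1, X3) → no; 1× O (charge -1, X1) → no.
That gives 5 matching atoms.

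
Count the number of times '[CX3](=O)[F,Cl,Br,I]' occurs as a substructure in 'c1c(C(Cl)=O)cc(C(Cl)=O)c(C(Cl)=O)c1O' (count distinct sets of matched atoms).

3

[CX3](=O)[F,Cl,Br,I] is the SMARTS for an acyl halide: a carbonyl carbon bonded to a halogen.
The molecule carries 3 separate instances of an acyl chloride (-C(=O)Cl) meeting every constraint; each maps to a distinct set of atoms, giving 3 matches.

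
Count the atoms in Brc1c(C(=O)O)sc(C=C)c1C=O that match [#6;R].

The query [#6;R] means: carbon that is part of a ring.
Check the 13 heavy atoms by environment: 1× s (aromatic, in 5-ring) → no; 4× c (aromatic, in 5-ring) → match; 4× C (acyclic) → no; 3× O (acyclic) → no; 1× Br (acyclic) → no.
That gives 4 matching atoms.

4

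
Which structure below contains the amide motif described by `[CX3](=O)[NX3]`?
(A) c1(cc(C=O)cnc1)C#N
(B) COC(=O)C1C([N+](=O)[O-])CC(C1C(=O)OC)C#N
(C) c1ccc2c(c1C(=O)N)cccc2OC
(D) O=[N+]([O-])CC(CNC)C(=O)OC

C

[CX3](=O)[NX3] describes a carbonyl carbon bonded to a trivalent nitrogen (an amide).
(A) has a nitrile (-C#N) but the nitrile N is NX1 (triple-bonded), not NX3.
(B) has a methyl-ester group (-C(=O)OCH3) but the carbonyl is bonded to O, not to an NX3 nitrogen.
(C) contains a primary amide (-C(=O)NH2), which satisfies every atom and bond constraint.
(D) has a methyl-ester group (-C(=O)OCH3) but the carbonyl is bonded to O, not to an NX3 nitrogen.
So the answer is (C).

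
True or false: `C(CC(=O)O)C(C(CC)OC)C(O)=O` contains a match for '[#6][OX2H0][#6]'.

True

The pattern [#6][OX2H0][#6] describes an aliphatic oxygen bridging two carbons with no H on the oxygen — an ether.
The molecule carries a methoxy ether (-OCH3), whose atoms satisfy every constraint of the query, so the pattern matches.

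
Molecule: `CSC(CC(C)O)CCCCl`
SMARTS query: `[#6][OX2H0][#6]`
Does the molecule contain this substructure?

The pattern [#6][OX2H0][#6] describes an aliphatic oxygen bridging two carbons with no H on the oxygen — an ether.
The closest candidate here is a hydroxyl group (-OH), but the oxygen has H1, not H0 bridging two carbons. No other fragment satisfies the full query, so there is no match.

No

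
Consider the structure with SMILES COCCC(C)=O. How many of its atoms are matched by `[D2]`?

Check the 7 heavy atoms by environment: 2× C (D2) → match; 1× C (D3) → no; 1× O (D1) → no; 2× C (D1) → no; 1× O (D2) → match.
Summing the matching environments: 2 + 1 = 3 matching atoms.

3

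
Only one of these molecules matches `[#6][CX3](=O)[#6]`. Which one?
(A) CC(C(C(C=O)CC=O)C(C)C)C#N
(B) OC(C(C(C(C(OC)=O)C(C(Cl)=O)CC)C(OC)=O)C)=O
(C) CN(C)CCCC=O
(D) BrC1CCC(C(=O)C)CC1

D

[#6][CX3](=O)[#6] describes a carbonyl carbon (no H) flanked by two carbons (a ketone).
(A) has an aldehyde (-CHO) but the carbonyl carbon has H1, so it is not flanked by two carbons.
(B) has a methyl-ester group (-C(=O)OCH3) but one neighbour of the carbonyl carbon is O, not C.
(C) has an aldehyde (-CHO) but the carbonyl carbon has H1, so it is not flanked by two carbons.
(D) contains an acetyl/ketone group (-C(=O)CH3), which satisfies every atom and bond constraint.
So the answer is (D).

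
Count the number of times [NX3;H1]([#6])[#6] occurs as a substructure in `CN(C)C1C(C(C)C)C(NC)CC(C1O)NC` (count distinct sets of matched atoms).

2

[NX3;H1]([#6])[#6] is the SMARTS for a secondary amine: a trivalent nitrogen with one H, bonded to two carbons.
The molecule carries 2 separate instances of an N-methylamino group (-NHCH3) meeting every constraint; each maps to a distinct set of atoms, giving 2 matches.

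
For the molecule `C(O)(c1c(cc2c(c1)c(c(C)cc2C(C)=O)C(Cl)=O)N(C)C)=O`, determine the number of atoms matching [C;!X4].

The query [C;!X4] means: aliphatic carbon that does not have four total connections.
Check the 23 heavy atoms by environment: 10× c (aromatic, X3) → no; 3× C (X3) → match; 3× O (X1) → no; 1× Cl (X1) → no; 4× C (X4) → no; 1× N (X3) → no; 1× O (X2) → no.
That gives 3 matching atoms.

3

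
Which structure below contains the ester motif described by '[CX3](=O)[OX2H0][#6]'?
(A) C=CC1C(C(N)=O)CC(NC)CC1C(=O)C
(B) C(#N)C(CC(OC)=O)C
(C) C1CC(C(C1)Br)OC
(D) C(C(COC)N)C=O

B

[CX3](=O)[OX2H0][#6] describes a carbonyl carbon bonded to an oxygen that is itself bonded to carbon (no H on that O) (an ester).
(A) has a primary amide (-C(=O)NH2) but the carbonyl is bonded to N, not to an O-C linkage.
(B) contains a methyl-ester group (-C(=O)OCH3), which satisfies every atom and bond constraint.
(C) has a methoxy ether (-OCH3) but the ether oxygen is not adjacent to a C=O carbon.
(D) has a methoxy ether (-OCH3) but the ether oxygen is not adjacent to a C=O carbon.
So the answer is (B).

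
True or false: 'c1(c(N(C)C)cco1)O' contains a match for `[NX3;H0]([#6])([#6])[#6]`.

The pattern [NX3;H0]([#6])([#6])[#6] describes a trivalent nitrogen with no H, bonded to three carbons — a tertiary amine.
The molecule carries a dimethylamino group (-N(CH3)2), whose atoms satisfy every constraint of the query, so the pattern matches.

True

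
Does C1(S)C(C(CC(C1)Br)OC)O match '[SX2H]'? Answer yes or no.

Yes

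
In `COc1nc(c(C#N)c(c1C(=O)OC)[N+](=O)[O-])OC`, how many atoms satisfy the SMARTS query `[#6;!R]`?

5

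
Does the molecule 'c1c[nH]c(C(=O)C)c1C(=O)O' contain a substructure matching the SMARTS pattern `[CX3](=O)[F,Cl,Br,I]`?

No

The pattern [CX3](=O)[F,Cl,Br,I] describes a carbonyl carbon bonded to a halogen — an acyl halide.
The closest candidate here is a carboxylic acid group (-C(=O)OH), but the carbonyl is bonded to -OH, not to a halogen. No other fragment satisfies the full query, so there is no match.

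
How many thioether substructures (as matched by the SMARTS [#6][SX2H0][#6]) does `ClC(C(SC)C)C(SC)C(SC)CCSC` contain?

[#6][SX2H0][#6] is the SMARTS for a thioether: an aliphatic sulfur bridging two carbons with no H on the sulfur.
The molecule carries 4 separate instances of a methylthio ether (-SCH3) meeting every constraint; each maps to a distinct set of atoms, giving 4 matches.

4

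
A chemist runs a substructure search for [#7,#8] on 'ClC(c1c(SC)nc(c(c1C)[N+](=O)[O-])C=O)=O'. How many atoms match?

The query [#7,#8] means: nitrogen or oxygen (comma = OR).
Check the 17 heavy atoms by environment: 1× n (aromatic) → match; 5× c (aromatic) → no; 4× C → no; 1× N (charge +1) → match; 1× O (charge -1) → match; 3× O → match; 1× Cl → no; 1× S → no.
Summing the matching environments: 1 + 1 + 1 + 3 = 6 matching atoms.

6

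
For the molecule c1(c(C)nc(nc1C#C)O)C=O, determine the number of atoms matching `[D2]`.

The query [D2] means: atom with exactly two heavy-atom neighbours.
Check the 12 heavy atoms by environment: 2× n (aromatic, D2) → match; 4× c (aromatic, D3) → no; 2× C (D1) → no; 2× C (D2) → match; 2× O (D1) → no.
Summing the matching environments: 2 + 2 = 4 matching atoms.

4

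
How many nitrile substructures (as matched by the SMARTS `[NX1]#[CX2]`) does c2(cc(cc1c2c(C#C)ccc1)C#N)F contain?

1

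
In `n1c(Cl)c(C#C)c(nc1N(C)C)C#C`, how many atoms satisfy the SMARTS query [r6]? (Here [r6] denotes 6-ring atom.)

6

Check the 14 heavy atoms by environment: 2× n (aromatic, in 6-ring) → match; 4× c (aromatic, in 6-ring) → match; 6× C (acyclic) → no; 1× N (acyclic) → no; 1× Cl (acyclic) → no.
Summing the matching environments: 2 + 4 = 6 matching atoms.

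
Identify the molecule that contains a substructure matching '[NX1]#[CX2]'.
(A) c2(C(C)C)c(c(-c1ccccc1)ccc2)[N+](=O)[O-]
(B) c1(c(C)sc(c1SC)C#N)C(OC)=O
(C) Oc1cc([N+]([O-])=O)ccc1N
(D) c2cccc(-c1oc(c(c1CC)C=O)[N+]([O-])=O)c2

[NX1]#[CX2] describes a nitrogen triple-bonded to a two-connected carbon (a nitrile).
(A) has a nitro group (-[N+](=O)[O-]) but there is no C#N triple bond.
(B) contains a nitrile (-C#N), which satisfies every atom and bond constraint.
(C) has a nitro group (-[N+](=O)[O-]) but there is no C#N triple bond.
(D) has a nitro group (-[N+](=O)[O-]) but there is no C#N triple bond.
So the answer is (B).

B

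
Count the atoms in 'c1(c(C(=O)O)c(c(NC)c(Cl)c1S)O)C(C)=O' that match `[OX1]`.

2

The query [OX1] means: aliphatic oxygen with one total connection — typically a carbonyl =O or an oxide.
Check the 17 heavy atoms by environment: 6× c (aromatic, X3) → no; 2× C (X3) → no; 2× O (X1) → match; 2× O (X2) → no; 1× N (X3) → no; 2× C (X4) → no; 1× Cl (X1) → no; 1× S (X2) → no.
That gives 2 matching atoms.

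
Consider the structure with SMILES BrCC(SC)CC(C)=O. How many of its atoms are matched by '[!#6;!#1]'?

The query [!#6;!#1] means: not carbon and not hydrogen — any heteroatom.
Check the 9 heavy atoms by environment: 6× C → no; 1× O → match; 1× S → match; 1× Br → match.
Summing the matching environments: 1 + 1 + 1 = 3 matching atoms.

3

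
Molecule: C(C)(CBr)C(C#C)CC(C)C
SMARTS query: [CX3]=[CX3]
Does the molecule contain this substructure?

No

The pattern [CX3]=[CX3] describes a non-aromatic C=C double bond between two sp2 carbons — an alkene.
The closest candidate here is an ethynyl group (-C#CH), but the C-C bond is a triple bond, not a double bond. No other fragment satisfies the full query, so there is no match.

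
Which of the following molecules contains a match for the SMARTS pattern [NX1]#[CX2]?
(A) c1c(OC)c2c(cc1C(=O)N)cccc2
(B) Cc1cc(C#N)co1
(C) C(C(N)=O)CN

B

[NX1]#[CX2] describes a nitrogen triple-bonded to a two-connected carbon (a nitrile).
(A) has a primary amide (-C(=O)NH2) but the nitrogen is NX3, not NX1.
(B) contains a nitrile (-C#N), which satisfies every atom and bond constraint.
(C) has a primary amide (-C(=O)NH2) but the nitrogen is NX3, not NX1.
So the answer is (B).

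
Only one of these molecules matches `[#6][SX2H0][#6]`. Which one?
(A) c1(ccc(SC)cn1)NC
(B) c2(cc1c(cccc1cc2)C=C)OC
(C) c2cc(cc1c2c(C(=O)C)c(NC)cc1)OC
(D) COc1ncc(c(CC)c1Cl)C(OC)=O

[#6][SX2H0][#6] describes an aliphatic sulfur bridging two carbons with no H on the sulfur (a thioether).
(A) contains a methylthio ether (-SCH3), which satisfies every atom and bond constraint.
(B) has a methoxy ether (-OCH3) but the bridging atom is O, not S.
(C) has a methoxy ether (-OCH3) but the bridging atom is O, not S.
(D) has a methoxy ether (-OCH3) but the bridging atom is O, not S.
So the answer is (A).

A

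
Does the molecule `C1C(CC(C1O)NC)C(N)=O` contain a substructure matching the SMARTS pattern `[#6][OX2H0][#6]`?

No

The pattern [#6][OX2H0][#6] describes an aliphatic oxygen bridging two carbons with no H on the oxygen — an ether.
The closest candidate here is a hydroxyl group (-OH), but the oxygen has H1, not H0 bridging two carbons. No other fragment satisfies the full query, so there is no match.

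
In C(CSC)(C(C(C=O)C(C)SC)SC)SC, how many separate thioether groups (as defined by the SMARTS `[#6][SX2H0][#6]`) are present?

4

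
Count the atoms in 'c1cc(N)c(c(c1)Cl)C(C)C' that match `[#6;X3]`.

6

The query [#6;X3] means: any carbon (aromatic or not) with three total connections.
Check the 11 heavy atoms by environment: 6× c (aromatic, X3) → match; 3× C (X4) → no; 1× Cl (X1) → no; 1× N (X3) → no.
That gives 6 matching atoms.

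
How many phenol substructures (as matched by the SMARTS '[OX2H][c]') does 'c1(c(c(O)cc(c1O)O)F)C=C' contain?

3

[OX2H][c] is the SMARTS for a phenol: a hydroxyl oxygen attached to an aromatic carbon.
The molecule carries 3 separate instances of a hydroxyl group (-OH) meeting every constraint; each maps to a distinct set of atoms, giving 3 matches.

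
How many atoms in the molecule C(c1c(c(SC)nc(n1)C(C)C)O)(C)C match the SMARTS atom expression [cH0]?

4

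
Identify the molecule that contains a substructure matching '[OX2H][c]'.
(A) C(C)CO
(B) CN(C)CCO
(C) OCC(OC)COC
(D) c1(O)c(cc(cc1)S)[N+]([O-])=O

D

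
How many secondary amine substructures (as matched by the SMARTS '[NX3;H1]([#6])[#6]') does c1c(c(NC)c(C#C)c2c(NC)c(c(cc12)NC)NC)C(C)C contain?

4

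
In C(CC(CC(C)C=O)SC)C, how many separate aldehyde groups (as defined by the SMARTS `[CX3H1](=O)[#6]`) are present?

1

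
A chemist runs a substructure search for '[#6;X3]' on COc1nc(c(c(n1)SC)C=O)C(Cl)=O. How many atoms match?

The query [#6;X3] means: any carbon (aromatic or not) with three total connections.
Check the 15 heavy atoms by environment: 2× n (aromatic, X2) → no; 4× c (aromatic, X3) → match; 1× O (X2) → no; 2× C (X4) → no; 1× S (X2) → no; 2× C (X3) → match; 2× O (X1) → no; 1× Cl (X1) → no.
Summing the matching environments: 4 + 2 = 6 matching atoms.

6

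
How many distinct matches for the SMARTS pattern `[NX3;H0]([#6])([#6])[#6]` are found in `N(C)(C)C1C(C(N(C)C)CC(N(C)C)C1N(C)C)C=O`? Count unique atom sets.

[NX3;H0]([#6])([#6])[#6] is the SMARTS for a tertiary amine: a trivalent nitrogen with no H, bonded to three carbons.
The molecule carries 4 separate instances of a dimethylamino group (-N(CH3)2) meeting every constraint; each maps to a distinct set of atoms, giving 4 matches.

4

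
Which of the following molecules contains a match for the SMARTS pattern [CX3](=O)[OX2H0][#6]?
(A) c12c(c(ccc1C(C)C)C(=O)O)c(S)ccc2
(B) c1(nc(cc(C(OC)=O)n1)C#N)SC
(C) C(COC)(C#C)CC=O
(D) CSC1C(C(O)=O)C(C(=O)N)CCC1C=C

[CX3](=O)[OX2H0][#6] describes a carbonyl carbon bonded to an oxygen that is itself bonded to carbon (no H on that O) (an ester).
(A) has a carboxylic acid group (-C(=O)OH) but the singly-bonded O carries H (OX2H1, not H0).
(B) contains a methyl-ester group (-C(=O)OCH3), which satisfies every atom and bond constraint.
(C) has a methoxy ether (-OCH3) but the ether oxygen is not adjacent to a C=O carbon.
(D) has a carboxylic acid group (-C(=O)OH) but the singly-bonded O carries H (OX2H1, not H0).
So the answer is (B).

B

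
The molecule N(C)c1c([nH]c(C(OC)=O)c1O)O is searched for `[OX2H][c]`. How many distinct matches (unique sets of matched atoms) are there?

[OX2H][c] is the SMARTS for a phenol: a hydroxyl oxygen attached to an aromatic carbon.
The molecule carries 2 separate instances of a hydroxyl group (-OH) meeting every constraint; each maps to a distinct set of atoms, giving 2 matches.

2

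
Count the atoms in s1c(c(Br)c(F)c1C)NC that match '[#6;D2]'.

The query [#6;D2] means: any carbon bonded to exactly two heavy atoms.
Check the 10 heavy atoms by environment: 1× s (aromatic, D2) → no; 4× c (aromatic, D3) → no; 2× C (D1) → no; 1× Br (D1) → no; 1× F (D1) → no; 1× N (D2) → no.
No environment satisfies the query, so 0 matching atoms.

0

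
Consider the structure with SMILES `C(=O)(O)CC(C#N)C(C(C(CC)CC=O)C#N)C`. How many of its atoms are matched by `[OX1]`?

The query [OX1] means: aliphatic oxygen with one total connection — typically a carbonyl =O or an oxide.
Check the 18 heavy atoms by environment: 9× C (X4) → no; 2× C (X2) → no; 2× N (X1) → no; 2× C (X3) → no; 2× O (X1) → match; 1× O (X2) → no.
That gives 2 matching atoms.

2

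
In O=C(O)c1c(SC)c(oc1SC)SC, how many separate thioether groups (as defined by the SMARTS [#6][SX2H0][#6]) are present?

3

[#6][SX2H0][#6] is the SMARTS for a thioether: an aliphatic sulfur bridging two carbons with no H on the sulfur.
The molecule carries 3 separate instances of a methylthio ether (-SCH3) meeting every constraint; each maps to a distinct set of atoms, giving 3 matches.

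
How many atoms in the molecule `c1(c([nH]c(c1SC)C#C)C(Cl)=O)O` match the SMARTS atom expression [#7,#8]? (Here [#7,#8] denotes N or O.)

3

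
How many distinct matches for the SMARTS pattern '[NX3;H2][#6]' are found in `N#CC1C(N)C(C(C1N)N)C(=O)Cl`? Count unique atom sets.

[NX3;H2][#6] is the SMARTS for a primary amine: a trivalent nitrogen with two H attached to carbon.
The molecule carries 3 separate instances of a primary amino group (-NH2) meeting every constraint; each maps to a distinct set of atoms, giving 3 matches.

3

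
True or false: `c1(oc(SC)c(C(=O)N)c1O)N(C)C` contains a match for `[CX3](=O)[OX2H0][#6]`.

The pattern [CX3](=O)[OX2H0][#6] describes a carbonyl carbon bonded to an oxygen that is itself bonded to carbon (no H on that O) — an ester.
The closest candidate here is a primary amide (-C(=O)NH2), but the carbonyl is bonded to N, not to an O-C linkage. No other fragment satisfies the full query, so there is no match.

False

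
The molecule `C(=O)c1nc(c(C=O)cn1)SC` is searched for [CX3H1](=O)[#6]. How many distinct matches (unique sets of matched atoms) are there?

2

[CX3H1](=O)[#6] is the SMARTS for an aldehyde: an sp2 carbon with one H, double-bonded to O and single-bonded to carbon.
The molecule carries 2 separate instances of an aldehyde (-CHO) meeting every constraint; each maps to a distinct set of atoms, giving 2 matches.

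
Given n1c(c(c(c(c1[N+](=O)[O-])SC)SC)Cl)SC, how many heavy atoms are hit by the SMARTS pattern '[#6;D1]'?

The query [#6;D1] means: carbon bonded to exactly one heavy atom.
Check the 16 heavy atoms by environment: 1× n (aromatic, D2) → no; 5× c (aromatic, D3) → no; 1× N (charge +1, D3) → no; 1× O (charge -1, D1) → no; 1× O (D1) → no; 1× Cl (D1) → no; 3× S (D2) → no; 3× C (D1) → match.
That gives 3 matching atoms.

3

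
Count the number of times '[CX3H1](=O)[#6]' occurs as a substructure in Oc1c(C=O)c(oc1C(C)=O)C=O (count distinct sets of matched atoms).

2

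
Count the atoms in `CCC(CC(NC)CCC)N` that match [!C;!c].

2

The query [!C;!c] means: neither aliphatic nor aromatic carbon — same as [!#6].
Check the 11 heavy atoms by environment: 9× C → no; 2× N → match.
That gives 2 matching atoms.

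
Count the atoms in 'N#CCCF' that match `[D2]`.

The query [D2] means: atom with exactly two heavy-atom neighbours.
Check the 5 heavy atoms by environment: 3× C (D2) → match; 1× F (D1) → no; 1× N (D1) → no.
That gives 3 matching atoms.

3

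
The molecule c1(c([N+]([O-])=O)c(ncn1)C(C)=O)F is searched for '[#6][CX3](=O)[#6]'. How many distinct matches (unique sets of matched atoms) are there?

1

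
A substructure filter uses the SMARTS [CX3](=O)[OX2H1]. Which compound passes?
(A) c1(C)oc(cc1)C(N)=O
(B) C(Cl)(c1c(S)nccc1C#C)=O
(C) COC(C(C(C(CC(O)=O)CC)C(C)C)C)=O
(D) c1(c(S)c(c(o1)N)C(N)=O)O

C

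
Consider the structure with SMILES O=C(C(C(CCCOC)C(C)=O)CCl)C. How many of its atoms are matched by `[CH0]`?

2

The query [CH0] means: aliphatic carbon with no attached hydrogen.
Check the 15 heavy atoms by environment: 4× C (H2) → no; 2× C (H1) → no; 1× Cl (H0) → no; 2× C (H0) → match; 3× O (H0) → no; 3× C (H3) → no.
That gives 2 matching atoms.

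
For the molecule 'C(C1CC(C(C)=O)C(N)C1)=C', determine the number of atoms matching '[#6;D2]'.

The query [#6;D2] means: any carbon bonded to exactly two heavy atoms.
Check the 11 heavy atoms by environment: 3× C (D2) → match; 4× C (D3) → no; 1× O (D1) → no; 2× C (D1) → no; 1× N (D1) → no.
That gives 3 matching atoms.

3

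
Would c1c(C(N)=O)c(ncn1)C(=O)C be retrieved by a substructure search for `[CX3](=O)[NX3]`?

The pattern [CX3](=O)[NX3] describes a carbonyl carbon bonded to a trivalent nitrogen — an amide.
The molecule carries a primary amide (-C(=O)NH2), whose atoms satisfy every constraint of the query, so the pattern matches.

Yes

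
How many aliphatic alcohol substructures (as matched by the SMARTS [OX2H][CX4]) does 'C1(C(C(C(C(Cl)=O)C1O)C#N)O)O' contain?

[OX2H][CX4] is the SMARTS for an aliphatic alcohol: a hydroxyl oxygen bound to an sp3 (X4) carbon.
The molecule carries 3 separate instances of a hydroxyl group (-OH) meeting every constraint; each maps to a distinct set of atoms, giving 3 matches.

3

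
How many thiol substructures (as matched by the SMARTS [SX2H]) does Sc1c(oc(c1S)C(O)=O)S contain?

3

[SX2H] is the SMARTS for a thiol: an aliphatic sulfur with two connections, one being H.
The molecule carries 3 separate instances of a thiol (-SH) meeting every constraint; each maps to a distinct set of atoms, giving 3 matches.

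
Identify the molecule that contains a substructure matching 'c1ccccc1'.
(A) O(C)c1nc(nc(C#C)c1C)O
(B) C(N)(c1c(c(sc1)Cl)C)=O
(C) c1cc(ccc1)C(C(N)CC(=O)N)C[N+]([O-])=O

C

c1ccccc1 describes six aromatic carbons in a ring (a benzene ring).
(A) has a methyl group (-CH3) but no six-membered all-carbon aromatic ring is present.
(B) has a methyl group (-CH3) but no six-membered all-carbon aromatic ring is present.
(C) contains a phenyl ring, which satisfies every atom and bond constraint.
So the answer is (C).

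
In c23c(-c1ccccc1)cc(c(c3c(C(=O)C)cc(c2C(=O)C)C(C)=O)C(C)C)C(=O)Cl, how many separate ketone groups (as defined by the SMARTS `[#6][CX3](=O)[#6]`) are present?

3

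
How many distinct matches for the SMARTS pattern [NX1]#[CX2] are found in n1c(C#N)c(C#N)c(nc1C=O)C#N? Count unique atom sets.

3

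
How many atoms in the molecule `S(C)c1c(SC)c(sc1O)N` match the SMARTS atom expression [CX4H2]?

0

Check the 11 heavy atoms by environment: 1× s (aromatic, H0, X2) → no; 4× c (aromatic, H0, X3) → no; 1× O (H1, X2) → no; 1× N (H2, X3) → no; 2× S (H0, X2) → no; 2× C (H3, X4) → no.
No environment satisfies the query, so 0 matching atoms.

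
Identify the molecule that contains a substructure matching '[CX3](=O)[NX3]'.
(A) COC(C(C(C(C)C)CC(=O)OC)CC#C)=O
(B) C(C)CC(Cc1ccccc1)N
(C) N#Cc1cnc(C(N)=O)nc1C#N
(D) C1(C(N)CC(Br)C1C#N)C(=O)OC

C

[CX3](=O)[NX3] describes a carbonyl carbon bonded to a trivalent nitrogen (an amide).
(A) has a methyl-ester group (-C(=O)OCH3) but the carbonyl is bonded to O, not to an NX3 nitrogen.
(B) has a primary amino group (-NH2) but the -NH2 is not attached to a carbonyl carbon.
(C) contains a primary amide (-C(=O)NH2), which satisfies every atom and bond constraint.
(D) has a methyl-ester group (-C(=O)OCH3) but the carbonyl is bonded to O, not to an NX3 nitrogen.
So the answer is (C).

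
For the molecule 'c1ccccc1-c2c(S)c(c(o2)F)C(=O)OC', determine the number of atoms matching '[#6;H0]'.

6

The query [#6;H0] means: any carbon with no attached hydrogen.
Check the 17 heavy atoms by environment: 1× o (aromatic, H0) → no; 5× c (aromatic, H0) → match; 1× S (H1) → no; 1× F (H0) → no; 1× C (H0) → match; 2× O (H0) → no; 1× C (H3) → no; 5× c (aromatic, H1) → no.
Summing the matching environments: 5 + 1 = 6 matching atoms.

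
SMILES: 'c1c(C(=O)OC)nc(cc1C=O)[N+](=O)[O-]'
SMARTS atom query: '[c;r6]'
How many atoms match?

5

Check the 15 heavy atoms by environment: 1× n (aromatic, in 6-ring) → no; 5× c (aromatic, in 6-ring) → match; 3× C (acyclic) → no; 4× O (acyclic) → no; 1× N (charge +1, acyclic) → no; 1× O (charge -1, acyclic) → no.
That gives 5 matching atoms.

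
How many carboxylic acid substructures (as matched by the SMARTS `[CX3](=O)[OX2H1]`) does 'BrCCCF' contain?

[CX3](=O)[OX2H1] is the SMARTS for a carboxylic acid: an sp2 carbon double-bonded to O and single-bonded to an -OH oxygen.
No fragment in the molecule satisfies every constraint, giving 0 matches.

0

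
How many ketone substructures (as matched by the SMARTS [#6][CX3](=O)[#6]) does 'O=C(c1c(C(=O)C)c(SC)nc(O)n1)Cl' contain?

[#6][CX3](=O)[#6] is the SMARTS for a ketone: a carbonyl carbon (no H) flanked by two carbons.
Exactly one fragment in the molecule meets all constraints, giving 1 match.

1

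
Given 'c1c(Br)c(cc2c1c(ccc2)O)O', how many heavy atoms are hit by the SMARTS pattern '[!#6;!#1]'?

The query [!#6;!#1] means: not carbon and not hydrogen — any heteroatom.
Check the 13 heavy atoms by environment: 10× c (aromatic) → no; 2× O → match; 1× Br → match.
Summing the matching environments: 2 + 1 = 3 matching atoms.

3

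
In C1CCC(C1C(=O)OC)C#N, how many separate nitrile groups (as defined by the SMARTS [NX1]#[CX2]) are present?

1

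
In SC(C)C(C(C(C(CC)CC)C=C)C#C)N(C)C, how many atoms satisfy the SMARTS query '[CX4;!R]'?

The query [CX4;!R] means: aliphatic carbon with four total connections, not in a ring.
Check the 18 heavy atoms by environment: 12× C (X4, acyclic) → match; 2× C (X2, acyclic) → no; 1× N (X3, acyclic) → no; 1× S (X2, acyclic) → no; 2× C (X3, acyclic) → no.
That gives 12 matching atoms.

12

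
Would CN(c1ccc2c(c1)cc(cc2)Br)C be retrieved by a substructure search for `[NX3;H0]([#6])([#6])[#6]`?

The pattern [NX3;H0]([#6])([#6])[#6] describes a trivalent nitrogen with no H, bonded to three carbons — a tertiary amine.
The molecule carries a dimethylamino group (-N(CH3)2), whose atoms satisfy every constraint of the query, so the pattern matches.

Yes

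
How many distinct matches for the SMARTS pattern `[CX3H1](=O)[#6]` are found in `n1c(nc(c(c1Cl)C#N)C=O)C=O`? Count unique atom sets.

2

[CX3H1](=O)[#6] is the SMARTS for an aldehyde: an sp2 carbon with one H, double-bonded to O and single-bonded to carbon.
The molecule carries 2 separate instances of an aldehyde (-CHO) meeting every constraint; each maps to a distinct set of atoms, giving 2 matches.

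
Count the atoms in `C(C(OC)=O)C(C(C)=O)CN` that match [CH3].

2

The query [CH3] means: aliphatic carbon with exactly three hydrogens.
Check the 11 heavy atoms by environment: 2× C (H2) → no; 1× C (H1) → no; 2× C (H0) → no; 3× O (H0) → no; 2× C (H3) → match; 1× N (H2) → no.
That gives 2 matching atoms.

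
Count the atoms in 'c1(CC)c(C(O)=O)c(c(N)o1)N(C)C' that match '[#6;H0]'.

5

Check the 14 heavy atoms by environment: 1× o (aromatic, H0) → no; 4× c (aromatic, H0) → match; 1× C (H0) → match; 1× O (H0) → no; 1× O (H1) → no; 1× C (H2) → no; 3× C (H3) → no; 1× N (H0) → no; 1× N (H2) → no.
Summing the matching environments: 4 + 1 = 5 matching atoms.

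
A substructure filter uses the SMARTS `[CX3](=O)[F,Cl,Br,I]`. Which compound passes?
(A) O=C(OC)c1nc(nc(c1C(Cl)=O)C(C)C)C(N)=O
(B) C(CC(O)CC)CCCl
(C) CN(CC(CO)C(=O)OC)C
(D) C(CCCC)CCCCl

A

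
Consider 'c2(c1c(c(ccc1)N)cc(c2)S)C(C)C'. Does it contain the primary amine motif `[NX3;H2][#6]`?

Yes

The pattern [NX3;H2][#6] describes a trivalent nitrogen with two H attached to carbon — a primary amine.
The molecule carries a primary amino group (-NH2), whose atoms satisfy every constraint of the query, so the pattern matches.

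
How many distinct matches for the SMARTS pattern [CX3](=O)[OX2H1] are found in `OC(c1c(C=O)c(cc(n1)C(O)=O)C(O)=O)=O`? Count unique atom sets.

3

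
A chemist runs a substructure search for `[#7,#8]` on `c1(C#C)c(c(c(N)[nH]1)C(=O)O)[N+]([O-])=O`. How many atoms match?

7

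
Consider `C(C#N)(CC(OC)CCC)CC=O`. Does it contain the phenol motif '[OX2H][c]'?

No

The pattern [OX2H][c] describes a hydroxyl oxygen attached to an aromatic carbon — a phenol.
The closest candidate here is a methoxy ether (-OCH3), but the oxygen has H0, not H1. No other fragment satisfies the full query, so there is no match.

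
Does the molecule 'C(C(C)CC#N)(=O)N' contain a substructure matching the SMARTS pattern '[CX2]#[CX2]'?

The pattern [CX2]#[CX2] describes a carbon-carbon triple bond — an alkyne.
The closest candidate here is a nitrile (-C#N), but the triple bond is C#N, not C#C. No other fragment satisfies the full query, so there is no match.

No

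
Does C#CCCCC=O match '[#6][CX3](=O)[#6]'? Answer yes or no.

The pattern [#6][CX3](=O)[#6] describes a carbonyl carbon (no H) flanked by two carbons — a ketone.
The closest candidate here is an aldehyde (-CHO), but the carbonyl carbon has H1, so it is not flanked by two carbons. No other fragment satisfies the full query, so there is no match.

No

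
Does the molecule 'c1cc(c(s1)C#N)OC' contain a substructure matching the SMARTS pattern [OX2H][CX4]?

No

The pattern [OX2H][CX4] describes a hydroxyl oxygen bound to an sp3 (X4) carbon — an aliphatic alcohol.
The closest candidate here is a methoxy ether (-OCH3), but the oxygen has H0 (ether), not H1. No other fragment satisfies the full query, so there is no match.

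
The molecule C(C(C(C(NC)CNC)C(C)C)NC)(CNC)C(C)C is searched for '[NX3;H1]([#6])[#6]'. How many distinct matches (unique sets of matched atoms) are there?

4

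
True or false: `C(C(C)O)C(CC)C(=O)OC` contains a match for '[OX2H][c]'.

False

The pattern [OX2H][c] describes a hydroxyl oxygen attached to an aromatic carbon — a phenol.
The closest candidate here is a hydroxyl group (-OH), but the -OH is on an aliphatic carbon, not an aromatic c. No other fragment satisfies the full query, so there is no match.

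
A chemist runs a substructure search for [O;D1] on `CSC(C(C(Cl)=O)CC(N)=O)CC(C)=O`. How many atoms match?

The query [O;D1] means: aliphatic oxygen bonded to exactly one heavy atom.
Check the 15 heavy atoms by environment: 2× C (D2) → no; 5× C (D3) → no; 1× S (D2) → no; 2× C (D1) → no; 3× O (D1) → match; 1× N (D1) → no; 1× Cl (D1) → no.
That gives 3 matching atoms.

3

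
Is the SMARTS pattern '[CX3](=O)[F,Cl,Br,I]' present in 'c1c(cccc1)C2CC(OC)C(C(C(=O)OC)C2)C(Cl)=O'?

Yes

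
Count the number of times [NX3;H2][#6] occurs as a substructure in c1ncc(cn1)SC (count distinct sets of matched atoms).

[NX3;H2][#6] is the SMARTS for a primary amine: a trivalent nitrogen with two H attached to carbon.
No fragment in the molecule satisfies every constraint, giving 0 matches.

0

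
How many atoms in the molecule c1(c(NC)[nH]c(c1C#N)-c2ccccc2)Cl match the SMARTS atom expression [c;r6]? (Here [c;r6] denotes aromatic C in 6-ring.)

6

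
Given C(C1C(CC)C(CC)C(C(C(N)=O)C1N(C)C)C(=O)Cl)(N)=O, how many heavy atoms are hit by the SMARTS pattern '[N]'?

The query [N] means: uppercase N matches aliphatic (non-aromatic) nitrogen only.
Check the 22 heavy atoms by environment: 15× C → no; 3× O → no; 3× N → match; 1× Cl → no.
That gives 3 matching atoms.

3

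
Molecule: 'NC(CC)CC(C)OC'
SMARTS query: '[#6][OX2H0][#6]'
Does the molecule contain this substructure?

Yes

The pattern [#6][OX2H0][#6] describes an aliphatic oxygen bridging two carbons with no H on the oxygen — an ether.
The molecule carries a methoxy ether (-OCH3), whose atoms satisfy every constraint of the query, so the pattern matches.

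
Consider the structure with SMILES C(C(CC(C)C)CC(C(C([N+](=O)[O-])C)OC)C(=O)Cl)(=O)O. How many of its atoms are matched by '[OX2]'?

The query [OX2] means: aliphatic oxygen with two total connections — ether, hydroxyl, or ester single-bond O.
Check the 21 heavy atoms by environment: 11× C (X4) → no; 2× C (X3) → no; 3× O (X1) → no; 2× O (X2) → match; 1× N (charge +1, X3) → no; 1× O (charge -1, X1) → no; 1× Cl (X1) → no.
That gives 2 matching atoms.

2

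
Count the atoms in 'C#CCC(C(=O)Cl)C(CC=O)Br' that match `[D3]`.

3

The query [D3] means: atom with exactly three heavy-atom neighbours.
Check the 12 heavy atoms by environment: 4× C (D2) → no; 3× C (D3) → match; 2× O (D1) → no; 1× Cl (D1) → no; 1× Br (D1) → no; 1× C (D1) → no.
That gives 3 matching atoms.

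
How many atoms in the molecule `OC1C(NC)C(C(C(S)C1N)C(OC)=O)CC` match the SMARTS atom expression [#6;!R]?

The query [#6;!R] means: carbon not in any ring.
Check the 17 heavy atoms by environment: 6× C (in 6-ring) → no; 2× N (acyclic) → no; 5× C (acyclic) → match; 3× O (acyclic) → no; 1× S (acyclic) → no.
That gives 5 matching atoms.

5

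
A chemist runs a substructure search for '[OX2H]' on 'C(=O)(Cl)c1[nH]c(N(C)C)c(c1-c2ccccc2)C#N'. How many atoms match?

The query [OX2H] means: aliphatic oxygen with two connections, one of which is H — an -OH oxygen.
Check the 19 heavy atoms by environment: 1× n (aromatic, H1, X3) → no; 5× c (aromatic, H0, X3) → no; 1× C (H0, X2) → no; 1× N (H0, X1) → no; 1× N (H0, X3) → no; 2× C (H3, X4) → no; 1× C (H0, X3) → no; 1× O (H0, X1) → no; 1× Cl (H0, X1) → no; 5× c (aromatic, H1, X3) → no.
No environment satisfies the query, so 0 matching atoms.

0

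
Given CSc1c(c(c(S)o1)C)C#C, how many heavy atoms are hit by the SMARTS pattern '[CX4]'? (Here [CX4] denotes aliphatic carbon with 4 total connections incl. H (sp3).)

2

The query [CX4] means: C with X4: aliphatic carbon with exactly 4 total connections (bonds + H).
Check the 11 heavy atoms by environment: 1× o (aromatic, X2) → no; 4× c (aromatic, X3) → no; 2× C (X4) → match; 2× C (X2) → no; 2× S (X2) → no.
That gives 2 matching atoms.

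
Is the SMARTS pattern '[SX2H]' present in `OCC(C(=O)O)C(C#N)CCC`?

No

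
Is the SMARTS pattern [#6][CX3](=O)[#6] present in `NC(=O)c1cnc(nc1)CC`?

The pattern [#6][CX3](=O)[#6] describes a carbonyl carbon (no H) flanked by two carbons — a ketone.
The closest candidate here is a primary amide (-C(=O)NH2), but one neighbour of the carbonyl carbon is N, not C. No other fragment satisfies the full query, so there is no match.

No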